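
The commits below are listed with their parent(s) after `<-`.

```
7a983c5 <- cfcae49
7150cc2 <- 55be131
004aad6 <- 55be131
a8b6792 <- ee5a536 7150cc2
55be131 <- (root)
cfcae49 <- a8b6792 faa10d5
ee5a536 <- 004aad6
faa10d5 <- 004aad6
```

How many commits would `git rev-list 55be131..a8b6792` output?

4

Reachable from a8b6792: {004aad6, 55be131, 7150cc2, a8b6792, ee5a536}.
Reachable from 55be131: {55be131}.
In a8b6792's history but not 55be131's: {004aad6, 7150cc2, a8b6792, ee5a536} — 4 commits.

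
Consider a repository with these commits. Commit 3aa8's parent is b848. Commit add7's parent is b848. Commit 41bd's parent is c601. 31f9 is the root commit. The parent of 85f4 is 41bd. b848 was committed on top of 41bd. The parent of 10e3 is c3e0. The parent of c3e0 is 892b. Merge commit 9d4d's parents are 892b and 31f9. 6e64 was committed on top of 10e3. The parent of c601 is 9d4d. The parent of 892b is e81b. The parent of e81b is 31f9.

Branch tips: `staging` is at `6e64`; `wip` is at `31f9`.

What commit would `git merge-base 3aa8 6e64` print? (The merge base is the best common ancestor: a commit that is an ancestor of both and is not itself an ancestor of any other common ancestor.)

Ancestors of 3aa8: {31f9, 3aa8, 41bd, 892b, 9d4d, b848, c601, e81b}.
Ancestors of 6e64: {10e3, 31f9, 6e64, 892b, c3e0, e81b}.
Common ancestors: {31f9, 892b, e81b}.
Among these, 892b is not an ancestor of any other common ancestor — it is the merge base.

892b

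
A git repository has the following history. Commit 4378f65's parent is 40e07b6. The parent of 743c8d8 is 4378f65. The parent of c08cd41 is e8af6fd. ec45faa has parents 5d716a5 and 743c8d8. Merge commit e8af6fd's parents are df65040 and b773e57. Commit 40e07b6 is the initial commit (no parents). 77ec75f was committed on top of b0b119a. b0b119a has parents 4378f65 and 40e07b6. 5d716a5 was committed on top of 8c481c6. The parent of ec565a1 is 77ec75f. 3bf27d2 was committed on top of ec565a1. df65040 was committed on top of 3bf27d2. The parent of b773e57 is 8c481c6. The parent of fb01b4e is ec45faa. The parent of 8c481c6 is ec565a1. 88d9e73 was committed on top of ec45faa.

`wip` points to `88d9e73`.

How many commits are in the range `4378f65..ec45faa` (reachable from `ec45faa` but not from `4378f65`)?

Reachable from ec45faa: {40e07b6, 4378f65, 5d716a5, 743c8d8, 77ec75f, 8c481c6, b0b119a, ec45faa, ec565a1}.
Reachable from 4378f65: {40e07b6, 4378f65}.
In ec45faa's history but not 4378f65's: {5d716a5, 743c8d8, 77ec75f, 8c481c6, b0b119a, ec45faa, ec565a1} — 7 commits.

7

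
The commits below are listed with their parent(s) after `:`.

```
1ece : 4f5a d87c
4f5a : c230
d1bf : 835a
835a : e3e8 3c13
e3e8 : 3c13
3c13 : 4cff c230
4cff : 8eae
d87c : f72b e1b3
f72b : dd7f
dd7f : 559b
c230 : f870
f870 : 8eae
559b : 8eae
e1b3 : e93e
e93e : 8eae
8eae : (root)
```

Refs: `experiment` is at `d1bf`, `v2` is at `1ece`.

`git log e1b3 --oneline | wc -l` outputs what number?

Walking parent pointers from e1b3: reachable set = {8eae, e1b3, e93e}.
That is 3 commits.

3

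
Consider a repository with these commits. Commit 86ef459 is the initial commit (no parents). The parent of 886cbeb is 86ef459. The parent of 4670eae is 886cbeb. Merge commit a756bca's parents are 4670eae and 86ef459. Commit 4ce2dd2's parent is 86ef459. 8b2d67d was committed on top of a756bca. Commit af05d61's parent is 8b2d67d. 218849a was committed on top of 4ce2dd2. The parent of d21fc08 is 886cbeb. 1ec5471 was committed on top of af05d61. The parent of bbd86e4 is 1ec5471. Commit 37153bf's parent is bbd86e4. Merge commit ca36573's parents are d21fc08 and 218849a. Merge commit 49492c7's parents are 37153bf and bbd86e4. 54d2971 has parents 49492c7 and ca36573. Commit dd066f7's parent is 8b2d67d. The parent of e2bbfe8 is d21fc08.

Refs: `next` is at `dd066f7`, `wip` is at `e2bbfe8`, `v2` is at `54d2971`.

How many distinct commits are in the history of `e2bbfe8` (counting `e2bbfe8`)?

4

Walking parent pointers from e2bbfe8: reachable set = {86ef459, 886cbeb, d21fc08, e2bbfe8}.
That is 4 commits.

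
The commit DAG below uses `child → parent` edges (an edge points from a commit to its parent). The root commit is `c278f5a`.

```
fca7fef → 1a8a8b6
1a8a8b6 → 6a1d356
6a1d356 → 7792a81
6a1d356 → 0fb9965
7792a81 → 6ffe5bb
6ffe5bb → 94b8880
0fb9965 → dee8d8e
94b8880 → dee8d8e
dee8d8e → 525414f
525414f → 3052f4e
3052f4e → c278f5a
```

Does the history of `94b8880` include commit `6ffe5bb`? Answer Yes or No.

Ancestors of 94b8880: {3052f4e, 525414f, 94b8880, c278f5a, dee8d8e}.
6ffe5bb is not in that set, so it is not an ancestor of 94b8880.

No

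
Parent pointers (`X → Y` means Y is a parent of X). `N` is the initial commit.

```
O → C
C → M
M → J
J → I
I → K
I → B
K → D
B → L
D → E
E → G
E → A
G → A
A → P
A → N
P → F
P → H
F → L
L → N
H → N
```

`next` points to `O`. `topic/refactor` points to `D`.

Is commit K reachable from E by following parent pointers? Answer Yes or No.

No

Ancestors of E: {A, E, F, G, H, L, N, P}.
K is not in that set, so it is not an ancestor of E.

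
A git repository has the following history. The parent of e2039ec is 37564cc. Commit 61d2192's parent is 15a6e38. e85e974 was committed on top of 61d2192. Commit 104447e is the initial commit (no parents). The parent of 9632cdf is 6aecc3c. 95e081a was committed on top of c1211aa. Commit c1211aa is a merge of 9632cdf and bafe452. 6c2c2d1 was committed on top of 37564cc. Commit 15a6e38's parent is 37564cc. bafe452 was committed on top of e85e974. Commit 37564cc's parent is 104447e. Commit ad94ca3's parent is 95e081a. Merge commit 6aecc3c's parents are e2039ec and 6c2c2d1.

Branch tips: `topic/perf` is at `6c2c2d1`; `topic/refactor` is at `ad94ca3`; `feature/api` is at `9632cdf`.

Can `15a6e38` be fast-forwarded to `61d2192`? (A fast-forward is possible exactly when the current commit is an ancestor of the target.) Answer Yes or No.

A fast-forward from 15a6e38 to 61d2192 is possible iff 15a6e38 is an ancestor of 61d2192.
Ancestors of 61d2192: {104447e, 15a6e38, 37564cc, 61d2192}.
15a6e38 is among them, so fast-forward is possible.

Yes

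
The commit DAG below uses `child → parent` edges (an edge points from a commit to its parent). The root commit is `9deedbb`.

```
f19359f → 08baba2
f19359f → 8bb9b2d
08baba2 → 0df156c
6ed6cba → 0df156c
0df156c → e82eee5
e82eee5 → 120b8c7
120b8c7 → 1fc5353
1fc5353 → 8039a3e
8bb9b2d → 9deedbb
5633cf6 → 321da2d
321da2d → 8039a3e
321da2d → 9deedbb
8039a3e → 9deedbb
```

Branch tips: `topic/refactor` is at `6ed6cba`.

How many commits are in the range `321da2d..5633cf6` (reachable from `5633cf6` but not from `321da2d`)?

Reachable from 5633cf6: {321da2d, 5633cf6, 8039a3e, 9deedbb}.
Reachable from 321da2d: {321da2d, 8039a3e, 9deedbb}.
In 5633cf6's history but not 321da2d's: {5633cf6} — 1 commit.

1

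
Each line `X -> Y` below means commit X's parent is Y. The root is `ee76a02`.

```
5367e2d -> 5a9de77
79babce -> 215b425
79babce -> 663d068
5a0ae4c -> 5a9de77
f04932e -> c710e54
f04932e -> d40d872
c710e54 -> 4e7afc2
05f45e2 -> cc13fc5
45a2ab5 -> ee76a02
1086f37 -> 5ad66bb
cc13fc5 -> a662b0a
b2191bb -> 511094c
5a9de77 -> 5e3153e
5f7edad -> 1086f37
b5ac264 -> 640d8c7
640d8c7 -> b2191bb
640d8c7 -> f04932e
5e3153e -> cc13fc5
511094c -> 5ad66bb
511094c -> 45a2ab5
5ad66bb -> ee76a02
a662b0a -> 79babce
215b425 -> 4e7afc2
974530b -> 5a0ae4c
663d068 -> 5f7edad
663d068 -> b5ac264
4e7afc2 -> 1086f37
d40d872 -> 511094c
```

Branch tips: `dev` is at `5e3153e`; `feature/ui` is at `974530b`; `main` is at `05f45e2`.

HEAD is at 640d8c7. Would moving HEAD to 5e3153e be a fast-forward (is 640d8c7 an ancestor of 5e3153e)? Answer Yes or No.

A fast-forward from 640d8c7 to 5e3153e is possible iff 640d8c7 is an ancestor of 5e3153e.
Ancestors of 5e3153e: {1086f37, 215b425, 45a2ab5, 4e7afc2, 511094c, 5ad66bb, 5e3153e, 5f7edad, 640d8c7, 663d068, 79babce, a662b0a, b2191bb, b5ac264, c710e54, cc13fc5, d40d872, ee76a02, f04932e}.
640d8c7 is among them, so fast-forward is possible.

Yes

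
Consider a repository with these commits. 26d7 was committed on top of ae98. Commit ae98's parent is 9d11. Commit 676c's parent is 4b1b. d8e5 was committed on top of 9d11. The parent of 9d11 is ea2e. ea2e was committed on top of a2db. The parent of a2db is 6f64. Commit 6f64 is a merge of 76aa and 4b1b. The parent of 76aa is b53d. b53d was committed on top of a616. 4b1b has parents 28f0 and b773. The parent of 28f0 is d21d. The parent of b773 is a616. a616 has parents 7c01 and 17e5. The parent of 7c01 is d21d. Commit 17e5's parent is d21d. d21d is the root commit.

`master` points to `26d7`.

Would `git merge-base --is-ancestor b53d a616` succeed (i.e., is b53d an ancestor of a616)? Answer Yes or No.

Ancestors of a616: {17e5, 7c01, a616, d21d}.
b53d is not in that set, so it is not an ancestor of a616.

No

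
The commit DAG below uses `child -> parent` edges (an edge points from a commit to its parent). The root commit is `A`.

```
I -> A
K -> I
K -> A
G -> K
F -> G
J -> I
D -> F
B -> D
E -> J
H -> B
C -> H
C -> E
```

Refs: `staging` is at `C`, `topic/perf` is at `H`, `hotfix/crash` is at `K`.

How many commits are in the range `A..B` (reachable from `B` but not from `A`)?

6

Reachable from B: {A, B, D, F, G, I, K}.
Reachable from A: {A}.
In B's history but not A's: {B, D, F, G, I, K} — 6 commits.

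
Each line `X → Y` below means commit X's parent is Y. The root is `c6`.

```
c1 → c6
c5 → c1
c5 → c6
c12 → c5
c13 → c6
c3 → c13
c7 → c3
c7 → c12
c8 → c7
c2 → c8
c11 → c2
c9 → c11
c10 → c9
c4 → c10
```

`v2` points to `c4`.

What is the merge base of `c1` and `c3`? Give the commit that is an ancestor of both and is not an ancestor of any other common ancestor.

Ancestors of c1: {c1, c6}.
Ancestors of c3: {c13, c3, c6}.
Common ancestors: {c6}.
The only common ancestor is c6, so it is the merge base.

c6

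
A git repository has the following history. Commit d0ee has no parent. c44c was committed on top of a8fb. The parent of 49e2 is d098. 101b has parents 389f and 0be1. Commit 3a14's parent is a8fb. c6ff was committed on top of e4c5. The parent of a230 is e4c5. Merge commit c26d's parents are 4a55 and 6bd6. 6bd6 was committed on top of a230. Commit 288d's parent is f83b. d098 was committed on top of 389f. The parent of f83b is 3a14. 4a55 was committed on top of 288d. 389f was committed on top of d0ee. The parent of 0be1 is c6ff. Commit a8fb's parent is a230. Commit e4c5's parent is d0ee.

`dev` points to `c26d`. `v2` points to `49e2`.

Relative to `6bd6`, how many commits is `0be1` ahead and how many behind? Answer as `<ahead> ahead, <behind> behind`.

Reachable from 0be1: {0be1, c6ff, d0ee, e4c5}.
Reachable from 6bd6: {6bd6, a230, d0ee, e4c5}.
Only in 0be1's history (ahead): {0be1, c6ff} — 2.
Only in 6bd6's history (behind): {6bd6, a230} — 2.

2 ahead, 2 behind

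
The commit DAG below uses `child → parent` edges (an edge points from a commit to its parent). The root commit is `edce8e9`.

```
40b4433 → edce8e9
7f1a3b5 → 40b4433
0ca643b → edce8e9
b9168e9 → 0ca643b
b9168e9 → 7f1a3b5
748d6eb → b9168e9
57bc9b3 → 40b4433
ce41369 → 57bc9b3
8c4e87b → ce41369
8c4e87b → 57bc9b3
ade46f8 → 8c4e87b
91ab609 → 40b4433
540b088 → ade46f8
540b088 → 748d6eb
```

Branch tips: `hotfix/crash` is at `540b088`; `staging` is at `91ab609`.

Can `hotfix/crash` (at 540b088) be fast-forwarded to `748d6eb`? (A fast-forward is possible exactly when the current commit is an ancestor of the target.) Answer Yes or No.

A fast-forward from 540b088 to 748d6eb is possible iff 540b088 is an ancestor of 748d6eb.
Ancestors of 748d6eb: {0ca643b, 40b4433, 748d6eb, 7f1a3b5, b9168e9, edce8e9}.
540b088 is not among them, so fast-forward is not possible.

No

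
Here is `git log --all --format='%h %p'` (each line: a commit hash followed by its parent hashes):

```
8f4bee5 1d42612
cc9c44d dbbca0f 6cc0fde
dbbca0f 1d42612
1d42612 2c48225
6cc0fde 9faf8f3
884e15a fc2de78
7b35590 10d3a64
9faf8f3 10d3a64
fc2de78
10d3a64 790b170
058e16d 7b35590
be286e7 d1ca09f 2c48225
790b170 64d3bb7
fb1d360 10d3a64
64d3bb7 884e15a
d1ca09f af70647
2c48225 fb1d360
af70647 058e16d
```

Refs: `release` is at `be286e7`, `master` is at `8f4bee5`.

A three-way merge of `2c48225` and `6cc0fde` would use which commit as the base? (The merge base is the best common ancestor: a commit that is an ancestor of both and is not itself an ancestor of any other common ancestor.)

Ancestors of 2c48225: {10d3a64, 2c48225, 64d3bb7, 790b170, 884e15a, fb1d360, fc2de78}.
Ancestors of 6cc0fde: {10d3a64, 64d3bb7, 6cc0fde, 790b170, 884e15a, 9faf8f3, fc2de78}.
Common ancestors: {10d3a64, 64d3bb7, 790b170, 884e15a, fc2de78}.
Among these, 10d3a64 is not an ancestor of any other common ancestor — it is the merge base.

10d3a64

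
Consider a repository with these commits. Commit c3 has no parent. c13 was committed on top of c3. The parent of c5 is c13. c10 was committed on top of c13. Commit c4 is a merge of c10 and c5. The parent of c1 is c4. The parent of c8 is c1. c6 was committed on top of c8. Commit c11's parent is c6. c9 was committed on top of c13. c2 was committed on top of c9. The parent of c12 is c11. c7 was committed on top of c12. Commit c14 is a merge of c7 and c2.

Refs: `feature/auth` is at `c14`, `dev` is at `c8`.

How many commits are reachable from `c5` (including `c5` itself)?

3

Walking parent pointers from c5: reachable set = {c13, c3, c5}.
That is 3 commits.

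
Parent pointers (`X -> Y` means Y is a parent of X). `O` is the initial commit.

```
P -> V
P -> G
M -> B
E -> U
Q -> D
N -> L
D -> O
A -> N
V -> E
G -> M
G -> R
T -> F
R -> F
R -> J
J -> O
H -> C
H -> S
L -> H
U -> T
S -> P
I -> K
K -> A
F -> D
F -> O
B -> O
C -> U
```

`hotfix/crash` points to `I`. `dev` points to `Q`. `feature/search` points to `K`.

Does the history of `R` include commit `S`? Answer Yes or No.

Ancestors of R: {D, F, J, O, R}.
S is not in that set, so it is not an ancestor of R.

No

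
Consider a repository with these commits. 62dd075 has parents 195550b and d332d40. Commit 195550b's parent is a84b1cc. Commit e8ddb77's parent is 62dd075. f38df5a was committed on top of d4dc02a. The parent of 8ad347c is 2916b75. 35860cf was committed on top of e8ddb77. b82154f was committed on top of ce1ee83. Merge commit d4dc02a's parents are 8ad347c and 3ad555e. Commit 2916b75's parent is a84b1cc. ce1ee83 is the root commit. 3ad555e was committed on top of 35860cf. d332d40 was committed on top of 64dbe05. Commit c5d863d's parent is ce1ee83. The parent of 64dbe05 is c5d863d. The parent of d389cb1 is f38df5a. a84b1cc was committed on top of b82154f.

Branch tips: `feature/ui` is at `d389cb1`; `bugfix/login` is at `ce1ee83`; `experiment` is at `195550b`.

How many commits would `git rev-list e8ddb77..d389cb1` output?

7

Reachable from d389cb1: {195550b, 2916b75, 35860cf, 3ad555e, 62dd075, 64dbe05, 8ad347c, a84b1cc, b82154f, c5d863d, ce1ee83, d332d40, d389cb1, d4dc02a, e8ddb77, f38df5a}.
Reachable from e8ddb77: {195550b, 62dd075, 64dbe05, a84b1cc, b82154f, c5d863d, ce1ee83, d332d40, e8ddb77}.
In d389cb1's history but not e8ddb77's: {2916b75, 35860cf, 3ad555e, 8ad347c, d389cb1, d4dc02a, f38df5a} — 7 commits.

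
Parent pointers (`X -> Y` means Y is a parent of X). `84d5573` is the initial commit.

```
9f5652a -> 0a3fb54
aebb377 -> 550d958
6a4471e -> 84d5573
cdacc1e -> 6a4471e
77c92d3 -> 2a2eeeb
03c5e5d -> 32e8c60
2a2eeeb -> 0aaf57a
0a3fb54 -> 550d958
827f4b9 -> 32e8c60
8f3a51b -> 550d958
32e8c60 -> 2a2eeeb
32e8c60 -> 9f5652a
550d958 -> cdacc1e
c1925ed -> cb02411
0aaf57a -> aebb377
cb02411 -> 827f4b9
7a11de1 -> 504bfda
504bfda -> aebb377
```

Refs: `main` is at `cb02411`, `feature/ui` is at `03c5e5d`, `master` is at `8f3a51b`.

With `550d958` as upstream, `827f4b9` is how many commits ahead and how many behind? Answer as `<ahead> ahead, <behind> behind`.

Reachable from 827f4b9: {0a3fb54, 0aaf57a, 2a2eeeb, 32e8c60, 550d958, 6a4471e, 827f4b9, 84d5573, 9f5652a, aebb377, cdacc1e}.
Reachable from 550d958: {550d958, 6a4471e, 84d5573, cdacc1e}.
Only in 827f4b9's history (ahead): {0a3fb54, 0aaf57a, 2a2eeeb, 32e8c60, 827f4b9, 9f5652a, aebb377} — 7.
Only in 550d958's history (behind): {} — 0.

7 ahead, 0 behind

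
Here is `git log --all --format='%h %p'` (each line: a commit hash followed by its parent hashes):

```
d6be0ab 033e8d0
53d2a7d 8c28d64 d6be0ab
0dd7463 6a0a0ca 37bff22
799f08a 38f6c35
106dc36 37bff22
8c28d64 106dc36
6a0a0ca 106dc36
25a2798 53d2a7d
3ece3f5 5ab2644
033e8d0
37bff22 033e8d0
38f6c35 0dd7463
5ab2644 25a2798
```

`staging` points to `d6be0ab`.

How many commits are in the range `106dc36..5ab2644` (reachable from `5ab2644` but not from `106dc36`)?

5

Reachable from 5ab2644: {033e8d0, 106dc36, 25a2798, 37bff22, 53d2a7d, 5ab2644, 8c28d64, d6be0ab}.
Reachable from 106dc36: {033e8d0, 106dc36, 37bff22}.
In 5ab2644's history but not 106dc36's: {25a2798, 53d2a7d, 5ab2644, 8c28d64, d6be0ab} — 5 commits.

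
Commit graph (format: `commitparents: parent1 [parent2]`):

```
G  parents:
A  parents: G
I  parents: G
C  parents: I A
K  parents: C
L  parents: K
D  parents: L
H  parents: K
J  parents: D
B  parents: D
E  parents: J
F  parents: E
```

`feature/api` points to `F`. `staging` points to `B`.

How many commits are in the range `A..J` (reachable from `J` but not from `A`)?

6

Reachable from J: {A, C, D, G, I, J, K, L}.
Reachable from A: {A, G}.
In J's history but not A's: {C, D, I, J, K, L} — 6 commits.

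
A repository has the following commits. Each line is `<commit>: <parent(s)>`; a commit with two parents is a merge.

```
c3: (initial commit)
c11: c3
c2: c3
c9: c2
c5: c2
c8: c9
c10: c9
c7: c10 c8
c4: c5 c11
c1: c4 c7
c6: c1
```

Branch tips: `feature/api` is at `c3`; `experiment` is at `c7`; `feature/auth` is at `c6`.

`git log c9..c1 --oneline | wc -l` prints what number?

Reachable from c1: {c1, c10, c11, c2, c3, c4, c5, c7, c8, c9}.
Reachable from c9: {c2, c3, c9}.
In c1's history but not c9's: {c1, c10, c11, c4, c5, c7, c8} — 7 commits.

7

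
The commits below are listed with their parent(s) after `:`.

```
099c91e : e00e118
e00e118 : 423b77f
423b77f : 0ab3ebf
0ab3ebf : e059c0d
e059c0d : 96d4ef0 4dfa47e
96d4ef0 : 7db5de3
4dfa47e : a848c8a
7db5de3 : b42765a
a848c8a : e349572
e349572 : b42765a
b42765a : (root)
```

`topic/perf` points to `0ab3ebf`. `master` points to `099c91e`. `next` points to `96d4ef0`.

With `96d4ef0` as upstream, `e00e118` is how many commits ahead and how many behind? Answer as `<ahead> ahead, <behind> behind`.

Reachable from e00e118: {0ab3ebf, 423b77f, 4dfa47e, 7db5de3, 96d4ef0, a848c8a, b42765a, e00e118, e059c0d, e349572}.
Reachable from 96d4ef0: {7db5de3, 96d4ef0, b42765a}.
Only in e00e118's history (ahead): {0ab3ebf, 423b77f, 4dfa47e, a848c8a, e00e118, e059c0d, e349572} — 7.
Only in 96d4ef0's history (behind): {} — 0.

7 ahead, 0 behind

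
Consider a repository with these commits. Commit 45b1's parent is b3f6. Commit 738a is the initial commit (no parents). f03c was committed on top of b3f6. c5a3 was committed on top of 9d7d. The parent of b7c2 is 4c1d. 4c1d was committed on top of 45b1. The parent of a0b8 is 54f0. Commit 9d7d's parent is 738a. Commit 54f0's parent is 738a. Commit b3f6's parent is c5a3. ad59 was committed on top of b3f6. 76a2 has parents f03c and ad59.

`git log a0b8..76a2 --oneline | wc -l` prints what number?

Reachable from 76a2: {738a, 76a2, 9d7d, ad59, b3f6, c5a3, f03c}.
Reachable from a0b8: {54f0, 738a, a0b8}.
In 76a2's history but not a0b8's: {76a2, 9d7d, ad59, b3f6, c5a3, f03c} — 6 commits.

6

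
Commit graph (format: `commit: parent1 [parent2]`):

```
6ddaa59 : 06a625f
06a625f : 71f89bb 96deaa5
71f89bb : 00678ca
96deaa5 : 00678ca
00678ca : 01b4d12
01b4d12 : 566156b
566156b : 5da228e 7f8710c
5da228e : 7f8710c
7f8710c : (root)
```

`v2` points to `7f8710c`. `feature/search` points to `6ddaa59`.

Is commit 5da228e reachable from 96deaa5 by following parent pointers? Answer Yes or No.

Yes

Ancestors of 96deaa5 (commits reachable by following parents): {00678ca, 01b4d12, 566156b, 5da228e, 7f8710c, 96deaa5}.
5da228e is in that set, so it is an ancestor of 96deaa5.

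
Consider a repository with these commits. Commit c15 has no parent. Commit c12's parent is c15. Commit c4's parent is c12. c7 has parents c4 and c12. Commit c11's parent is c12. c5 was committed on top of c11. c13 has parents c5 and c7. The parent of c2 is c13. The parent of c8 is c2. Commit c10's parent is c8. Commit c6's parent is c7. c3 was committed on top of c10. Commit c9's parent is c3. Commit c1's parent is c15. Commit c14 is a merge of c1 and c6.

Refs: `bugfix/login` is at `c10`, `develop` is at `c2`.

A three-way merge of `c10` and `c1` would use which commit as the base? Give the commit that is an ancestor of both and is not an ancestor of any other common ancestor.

c15

Ancestors of c10: {c10, c11, c12, c13, c15, c2, c4, c5, c7, c8}.
Ancestors of c1: {c1, c15}.
Common ancestors: {c15}.
The only common ancestor is c15, so it is the merge base.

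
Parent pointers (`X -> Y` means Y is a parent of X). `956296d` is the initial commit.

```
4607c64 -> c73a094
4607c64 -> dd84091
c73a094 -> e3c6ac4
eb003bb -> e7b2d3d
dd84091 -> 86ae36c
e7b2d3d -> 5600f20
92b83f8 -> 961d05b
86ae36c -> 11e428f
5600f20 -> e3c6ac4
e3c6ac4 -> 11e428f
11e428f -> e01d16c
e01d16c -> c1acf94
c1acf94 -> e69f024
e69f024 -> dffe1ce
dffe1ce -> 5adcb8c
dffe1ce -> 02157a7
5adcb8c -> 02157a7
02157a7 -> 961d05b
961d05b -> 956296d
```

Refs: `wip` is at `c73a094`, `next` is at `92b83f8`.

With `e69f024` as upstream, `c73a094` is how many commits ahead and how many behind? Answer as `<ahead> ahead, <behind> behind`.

5 ahead, 0 behind

Reachable from c73a094: {02157a7, 11e428f, 5adcb8c, 956296d, 961d05b, c1acf94, c73a094, dffe1ce, e01d16c, e3c6ac4, e69f024}.
Reachable from e69f024: {02157a7, 5adcb8c, 956296d, 961d05b, dffe1ce, e69f024}.
Only in c73a094's history (ahead): {11e428f, c1acf94, c73a094, e01d16c, e3c6ac4} — 5.
Only in e69f024's history (behind): {} — 0.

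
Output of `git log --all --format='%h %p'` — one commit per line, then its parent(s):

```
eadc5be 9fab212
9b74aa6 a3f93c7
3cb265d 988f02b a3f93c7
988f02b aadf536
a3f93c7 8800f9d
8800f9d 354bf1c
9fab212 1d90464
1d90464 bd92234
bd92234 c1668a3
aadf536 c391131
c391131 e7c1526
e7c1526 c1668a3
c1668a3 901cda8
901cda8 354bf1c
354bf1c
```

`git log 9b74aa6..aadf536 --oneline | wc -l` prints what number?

5

Reachable from aadf536: {354bf1c, 901cda8, aadf536, c1668a3, c391131, e7c1526}.
Reachable from 9b74aa6: {354bf1c, 8800f9d, 9b74aa6, a3f93c7}.
In aadf536's history but not 9b74aa6's: {901cda8, aadf536, c1668a3, c391131, e7c1526} — 5 commits.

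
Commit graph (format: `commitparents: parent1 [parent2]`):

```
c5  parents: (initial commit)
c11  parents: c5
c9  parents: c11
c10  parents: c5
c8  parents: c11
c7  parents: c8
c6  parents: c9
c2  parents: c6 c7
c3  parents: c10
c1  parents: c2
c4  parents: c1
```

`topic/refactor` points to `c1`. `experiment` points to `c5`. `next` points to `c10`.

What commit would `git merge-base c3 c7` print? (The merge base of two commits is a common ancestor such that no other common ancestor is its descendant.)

c5

Ancestors of c3: {c10, c3, c5}.
Ancestors of c7: {c11, c5, c7, c8}.
Common ancestors: {c5}.
The only common ancestor is c5, so it is the merge base.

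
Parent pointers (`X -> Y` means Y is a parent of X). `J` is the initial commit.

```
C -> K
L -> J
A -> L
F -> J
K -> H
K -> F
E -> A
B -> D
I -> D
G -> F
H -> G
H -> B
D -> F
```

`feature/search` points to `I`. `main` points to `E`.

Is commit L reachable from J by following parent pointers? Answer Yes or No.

Ancestors of J: {J}.
L is not in that set, so it is not an ancestor of J.

No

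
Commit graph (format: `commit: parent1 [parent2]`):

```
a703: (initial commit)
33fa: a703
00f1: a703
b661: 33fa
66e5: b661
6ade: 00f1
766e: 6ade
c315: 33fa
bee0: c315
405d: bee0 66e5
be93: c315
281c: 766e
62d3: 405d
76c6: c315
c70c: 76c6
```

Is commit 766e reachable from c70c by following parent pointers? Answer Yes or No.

Ancestors of c70c: {33fa, 76c6, a703, c315, c70c}.
766e is not in that set, so it is not an ancestor of c70c.

No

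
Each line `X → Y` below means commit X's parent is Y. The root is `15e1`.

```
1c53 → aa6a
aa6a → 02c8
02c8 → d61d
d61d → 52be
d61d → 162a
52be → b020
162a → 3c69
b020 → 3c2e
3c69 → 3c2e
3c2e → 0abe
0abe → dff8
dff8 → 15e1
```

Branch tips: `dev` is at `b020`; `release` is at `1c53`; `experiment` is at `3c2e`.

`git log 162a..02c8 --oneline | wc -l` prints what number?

Reachable from 02c8: {02c8, 0abe, 15e1, 162a, 3c2e, 3c69, 52be, b020, d61d, dff8}.
Reachable from 162a: {0abe, 15e1, 162a, 3c2e, 3c69, dff8}.
In 02c8's history but not 162a's: {02c8, 52be, b020, d61d} — 4 commits.

4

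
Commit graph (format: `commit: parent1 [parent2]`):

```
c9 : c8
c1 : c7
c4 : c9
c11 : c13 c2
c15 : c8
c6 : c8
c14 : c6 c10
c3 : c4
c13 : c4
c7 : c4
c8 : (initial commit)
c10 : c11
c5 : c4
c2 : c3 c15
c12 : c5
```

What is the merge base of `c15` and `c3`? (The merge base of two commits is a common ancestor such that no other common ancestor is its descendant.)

Ancestors of c15: {c15, c8}.
Ancestors of c3: {c3, c4, c8, c9}.
Common ancestors: {c8}.
The only common ancestor is c8, so it is the merge base.

c8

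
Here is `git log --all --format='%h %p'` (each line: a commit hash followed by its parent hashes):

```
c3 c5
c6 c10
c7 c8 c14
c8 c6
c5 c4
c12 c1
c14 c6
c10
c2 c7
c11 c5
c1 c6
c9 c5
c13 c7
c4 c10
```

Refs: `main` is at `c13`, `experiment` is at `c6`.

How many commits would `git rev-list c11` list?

4

Walking parent pointers from c11: reachable set = {c10, c11, c4, c5}.
That is 4 commits.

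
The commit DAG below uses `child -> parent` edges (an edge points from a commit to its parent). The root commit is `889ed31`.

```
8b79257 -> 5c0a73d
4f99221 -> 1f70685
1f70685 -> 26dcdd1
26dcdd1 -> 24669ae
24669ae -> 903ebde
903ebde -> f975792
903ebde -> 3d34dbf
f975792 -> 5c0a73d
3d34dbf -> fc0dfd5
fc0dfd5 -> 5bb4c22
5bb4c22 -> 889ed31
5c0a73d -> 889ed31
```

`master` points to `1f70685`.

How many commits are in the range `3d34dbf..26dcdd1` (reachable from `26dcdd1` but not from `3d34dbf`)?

5

Reachable from 26dcdd1: {24669ae, 26dcdd1, 3d34dbf, 5bb4c22, 5c0a73d, 889ed31, 903ebde, f975792, fc0dfd5}.
Reachable from 3d34dbf: {3d34dbf, 5bb4c22, 889ed31, fc0dfd5}.
In 26dcdd1's history but not 3d34dbf's: {24669ae, 26dcdd1, 5c0a73d, 903ebde, f975792} — 5 commits.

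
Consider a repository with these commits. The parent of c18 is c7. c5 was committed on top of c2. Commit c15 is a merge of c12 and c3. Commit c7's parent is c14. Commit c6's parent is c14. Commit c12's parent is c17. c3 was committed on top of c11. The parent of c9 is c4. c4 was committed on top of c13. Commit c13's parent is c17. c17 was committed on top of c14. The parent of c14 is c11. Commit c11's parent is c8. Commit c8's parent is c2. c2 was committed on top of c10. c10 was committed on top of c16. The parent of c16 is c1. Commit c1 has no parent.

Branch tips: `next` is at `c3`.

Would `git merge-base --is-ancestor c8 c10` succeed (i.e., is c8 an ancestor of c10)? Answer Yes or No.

Ancestors of c10: {c1, c10, c16}.
c8 is not in that set, so it is not an ancestor of c10.

No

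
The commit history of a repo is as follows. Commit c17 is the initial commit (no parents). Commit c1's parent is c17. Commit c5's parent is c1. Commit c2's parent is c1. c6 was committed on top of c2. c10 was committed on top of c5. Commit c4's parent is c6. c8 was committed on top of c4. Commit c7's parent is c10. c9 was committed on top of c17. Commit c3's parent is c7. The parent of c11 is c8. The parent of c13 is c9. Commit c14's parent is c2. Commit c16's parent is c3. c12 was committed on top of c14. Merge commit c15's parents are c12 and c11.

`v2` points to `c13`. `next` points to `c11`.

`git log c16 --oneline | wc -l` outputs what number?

7

Walking parent pointers from c16: reachable set = {c1, c10, c16, c17, c3, c5, c7}.
That is 7 commits.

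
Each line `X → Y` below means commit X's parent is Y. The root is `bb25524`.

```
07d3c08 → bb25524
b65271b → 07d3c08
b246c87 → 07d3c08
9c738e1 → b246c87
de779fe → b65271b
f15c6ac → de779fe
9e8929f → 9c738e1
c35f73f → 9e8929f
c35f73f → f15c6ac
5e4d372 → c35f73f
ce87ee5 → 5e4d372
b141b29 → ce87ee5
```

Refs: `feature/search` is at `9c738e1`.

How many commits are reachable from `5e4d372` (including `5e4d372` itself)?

10

Walking parent pointers from 5e4d372: reachable set = {07d3c08, 5e4d372, 9c738e1, 9e8929f, b246c87, b65271b, bb25524, c35f73f, de779fe, f15c6ac}.
That is 10 commits.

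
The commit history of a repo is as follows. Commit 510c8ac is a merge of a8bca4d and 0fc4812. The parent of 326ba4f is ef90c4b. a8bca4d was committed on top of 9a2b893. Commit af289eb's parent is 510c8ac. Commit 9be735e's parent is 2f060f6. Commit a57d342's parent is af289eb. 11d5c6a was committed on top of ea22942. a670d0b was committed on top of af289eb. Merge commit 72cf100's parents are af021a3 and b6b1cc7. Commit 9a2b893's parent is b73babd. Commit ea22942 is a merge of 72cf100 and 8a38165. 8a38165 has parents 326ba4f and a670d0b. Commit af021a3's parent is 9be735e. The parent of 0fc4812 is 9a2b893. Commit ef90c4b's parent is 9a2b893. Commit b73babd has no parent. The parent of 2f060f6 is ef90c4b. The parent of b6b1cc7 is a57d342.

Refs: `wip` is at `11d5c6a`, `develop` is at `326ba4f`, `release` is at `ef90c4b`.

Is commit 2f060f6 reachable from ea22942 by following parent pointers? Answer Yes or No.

Yes

Ancestors of ea22942 (commits reachable by following parents): {0fc4812, 2f060f6, 326ba4f, 510c8ac, 72cf100, 8a38165, 9a2b893, 9be735e, a57d342, a670d0b, a8bca4d, af021a3, af289eb, b6b1cc7, b73babd, ea22942, ef90c4b}.
2f060f6 is in that set, so it is an ancestor of ea22942.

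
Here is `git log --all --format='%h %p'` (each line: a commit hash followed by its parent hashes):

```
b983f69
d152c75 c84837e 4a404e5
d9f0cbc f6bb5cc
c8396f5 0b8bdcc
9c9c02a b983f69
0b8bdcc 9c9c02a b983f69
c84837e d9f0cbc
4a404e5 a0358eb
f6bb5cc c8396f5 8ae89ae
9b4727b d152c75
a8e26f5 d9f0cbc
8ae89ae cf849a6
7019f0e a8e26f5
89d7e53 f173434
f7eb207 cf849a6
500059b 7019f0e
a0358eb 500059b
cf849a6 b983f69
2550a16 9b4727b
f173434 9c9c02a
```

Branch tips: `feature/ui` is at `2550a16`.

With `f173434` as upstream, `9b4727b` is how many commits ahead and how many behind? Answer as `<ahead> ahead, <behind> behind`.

Reachable from 9b4727b: {0b8bdcc, 4a404e5, 500059b, 7019f0e, 8ae89ae, 9b4727b, 9c9c02a, a0358eb, a8e26f5, b983f69, c8396f5, c84837e, cf849a6, d152c75, d9f0cbc, f6bb5cc}.
Reachable from f173434: {9c9c02a, b983f69, f173434}.
Only in 9b4727b's history (ahead): {0b8bdcc, 4a404e5, 500059b, 7019f0e, 8ae89ae, 9b4727b, a0358eb, a8e26f5, c8396f5, c84837e, cf849a6, d152c75, d9f0cbc, f6bb5cc} — 14.
Only in f173434's history (behind): {f173434} — 1.

14 ahead, 1 behind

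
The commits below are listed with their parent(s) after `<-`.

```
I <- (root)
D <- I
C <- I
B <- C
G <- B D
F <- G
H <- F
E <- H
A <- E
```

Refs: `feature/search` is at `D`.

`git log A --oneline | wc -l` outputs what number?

Walking parent pointers from A: reachable set = {A, B, C, D, E, F, G, H, I}.
That is 9 commits.

9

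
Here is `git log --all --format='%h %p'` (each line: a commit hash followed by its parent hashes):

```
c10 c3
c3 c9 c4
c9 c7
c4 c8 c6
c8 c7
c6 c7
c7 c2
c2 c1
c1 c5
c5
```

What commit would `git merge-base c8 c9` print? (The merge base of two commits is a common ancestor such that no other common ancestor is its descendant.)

Ancestors of c8: {c1, c2, c5, c7, c8}.
Ancestors of c9: {c1, c2, c5, c7, c9}.
Common ancestors: {c1, c2, c5, c7}.
Among these, c7 is not an ancestor of any other common ancestor — it is the merge base.

c7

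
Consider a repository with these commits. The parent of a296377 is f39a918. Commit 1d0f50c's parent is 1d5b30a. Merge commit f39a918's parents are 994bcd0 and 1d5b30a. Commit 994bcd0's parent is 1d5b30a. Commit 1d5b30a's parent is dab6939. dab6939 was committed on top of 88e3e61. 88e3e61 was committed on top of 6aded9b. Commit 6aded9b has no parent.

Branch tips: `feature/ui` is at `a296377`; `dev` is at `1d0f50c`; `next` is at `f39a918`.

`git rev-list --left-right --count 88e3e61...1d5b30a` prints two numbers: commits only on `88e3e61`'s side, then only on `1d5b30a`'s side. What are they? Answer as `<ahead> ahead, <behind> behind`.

0 ahead, 2 behind

Reachable from 88e3e61: {6aded9b, 88e3e61}.
Reachable from 1d5b30a: {1d5b30a, 6aded9b, 88e3e61, dab6939}.
Only in 88e3e61's history (ahead): {} — 0.
Only in 1d5b30a's history (behind): {1d5b30a, dab6939} — 2.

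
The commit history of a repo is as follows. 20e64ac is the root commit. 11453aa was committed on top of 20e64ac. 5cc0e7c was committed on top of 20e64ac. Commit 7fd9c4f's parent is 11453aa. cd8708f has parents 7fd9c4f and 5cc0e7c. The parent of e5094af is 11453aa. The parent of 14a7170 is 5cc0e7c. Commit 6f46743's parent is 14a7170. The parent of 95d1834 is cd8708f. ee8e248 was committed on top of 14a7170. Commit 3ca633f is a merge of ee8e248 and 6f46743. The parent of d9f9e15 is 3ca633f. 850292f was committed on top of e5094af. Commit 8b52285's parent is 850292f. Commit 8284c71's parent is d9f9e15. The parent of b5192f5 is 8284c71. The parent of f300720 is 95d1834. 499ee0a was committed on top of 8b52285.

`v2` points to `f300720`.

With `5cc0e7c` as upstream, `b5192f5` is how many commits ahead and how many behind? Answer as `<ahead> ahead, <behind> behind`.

Reachable from b5192f5: {14a7170, 20e64ac, 3ca633f, 5cc0e7c, 6f46743, 8284c71, b5192f5, d9f9e15, ee8e248}.
Reachable from 5cc0e7c: {20e64ac, 5cc0e7c}.
Only in b5192f5's history (ahead): {14a7170, 3ca633f, 6f46743, 8284c71, b5192f5, d9f9e15, ee8e248} — 7.
Only in 5cc0e7c's history (behind): {} — 0.

7 ahead, 0 behind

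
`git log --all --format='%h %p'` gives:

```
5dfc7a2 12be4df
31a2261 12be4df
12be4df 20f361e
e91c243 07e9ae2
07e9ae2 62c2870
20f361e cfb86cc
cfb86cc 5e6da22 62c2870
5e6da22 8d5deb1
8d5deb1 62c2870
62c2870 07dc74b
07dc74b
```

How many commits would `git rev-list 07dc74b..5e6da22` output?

Reachable from 5e6da22: {07dc74b, 5e6da22, 62c2870, 8d5deb1}.
Reachable from 07dc74b: {07dc74b}.
In 5e6da22's history but not 07dc74b's: {5e6da22, 62c2870, 8d5deb1} — 3 commits.

3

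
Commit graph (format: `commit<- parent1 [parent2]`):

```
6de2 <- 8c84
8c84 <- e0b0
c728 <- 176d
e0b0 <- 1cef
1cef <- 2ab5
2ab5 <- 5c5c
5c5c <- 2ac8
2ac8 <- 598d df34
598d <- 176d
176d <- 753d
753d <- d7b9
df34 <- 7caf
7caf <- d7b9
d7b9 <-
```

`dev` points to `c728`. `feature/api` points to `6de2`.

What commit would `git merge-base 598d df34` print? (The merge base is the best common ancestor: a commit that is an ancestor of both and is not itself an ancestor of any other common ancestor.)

Ancestors of 598d: {176d, 598d, 753d, d7b9}.
Ancestors of df34: {7caf, d7b9, df34}.
Common ancestors: {d7b9}.
The only common ancestor is d7b9, so it is the merge base.

d7b9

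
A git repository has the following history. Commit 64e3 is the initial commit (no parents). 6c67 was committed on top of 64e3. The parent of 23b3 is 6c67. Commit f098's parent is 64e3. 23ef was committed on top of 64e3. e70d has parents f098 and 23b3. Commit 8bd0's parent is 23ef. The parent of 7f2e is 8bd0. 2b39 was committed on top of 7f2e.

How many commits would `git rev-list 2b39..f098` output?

Reachable from f098: {64e3, f098}.
Reachable from 2b39: {23ef, 2b39, 64e3, 7f2e, 8bd0}.
In f098's history but not 2b39's: {f098} — 1 commit.

1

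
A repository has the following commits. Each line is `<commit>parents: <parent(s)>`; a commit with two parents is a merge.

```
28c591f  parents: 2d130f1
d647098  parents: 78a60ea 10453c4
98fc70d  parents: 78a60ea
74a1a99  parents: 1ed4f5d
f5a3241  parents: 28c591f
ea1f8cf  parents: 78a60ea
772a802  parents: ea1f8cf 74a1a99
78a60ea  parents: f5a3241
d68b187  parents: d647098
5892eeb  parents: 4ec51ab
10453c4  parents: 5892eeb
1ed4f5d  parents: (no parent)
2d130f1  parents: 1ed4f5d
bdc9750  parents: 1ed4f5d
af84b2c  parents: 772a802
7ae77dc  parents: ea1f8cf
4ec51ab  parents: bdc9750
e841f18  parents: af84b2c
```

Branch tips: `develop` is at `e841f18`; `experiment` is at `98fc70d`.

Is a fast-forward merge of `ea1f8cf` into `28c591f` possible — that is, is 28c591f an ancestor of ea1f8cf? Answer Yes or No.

Yes

A fast-forward from 28c591f to ea1f8cf is possible iff 28c591f is an ancestor of ea1f8cf.
Ancestors of ea1f8cf: {1ed4f5d, 28c591f, 2d130f1, 78a60ea, ea1f8cf, f5a3241}.
28c591f is among them, so fast-forward is possible.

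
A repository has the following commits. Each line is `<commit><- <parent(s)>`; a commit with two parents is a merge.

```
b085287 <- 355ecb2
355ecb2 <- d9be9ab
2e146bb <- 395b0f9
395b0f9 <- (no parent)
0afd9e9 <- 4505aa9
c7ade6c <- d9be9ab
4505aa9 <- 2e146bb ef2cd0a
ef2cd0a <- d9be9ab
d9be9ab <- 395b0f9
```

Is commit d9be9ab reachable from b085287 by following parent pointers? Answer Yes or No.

Ancestors of b085287 (commits reachable by following parents): {355ecb2, 395b0f9, b085287, d9be9ab}.
d9be9ab is in that set, so it is an ancestor of b085287.

Yes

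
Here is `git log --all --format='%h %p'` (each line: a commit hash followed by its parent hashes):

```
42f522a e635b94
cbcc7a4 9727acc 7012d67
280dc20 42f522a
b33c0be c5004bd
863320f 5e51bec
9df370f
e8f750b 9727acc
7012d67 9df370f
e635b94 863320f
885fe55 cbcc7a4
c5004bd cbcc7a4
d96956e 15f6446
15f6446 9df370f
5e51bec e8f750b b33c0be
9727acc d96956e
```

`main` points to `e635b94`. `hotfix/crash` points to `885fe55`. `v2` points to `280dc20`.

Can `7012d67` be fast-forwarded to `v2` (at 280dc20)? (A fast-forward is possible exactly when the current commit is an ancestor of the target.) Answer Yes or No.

Yes

A fast-forward from 7012d67 to 280dc20 is possible iff 7012d67 is an ancestor of 280dc20.
Ancestors of 280dc20: {15f6446, 280dc20, 42f522a, 5e51bec, 7012d67, 863320f, 9727acc, 9df370f, b33c0be, c5004bd, cbcc7a4, d96956e, e635b94, e8f750b}.
7012d67 is among them, so fast-forward is possible.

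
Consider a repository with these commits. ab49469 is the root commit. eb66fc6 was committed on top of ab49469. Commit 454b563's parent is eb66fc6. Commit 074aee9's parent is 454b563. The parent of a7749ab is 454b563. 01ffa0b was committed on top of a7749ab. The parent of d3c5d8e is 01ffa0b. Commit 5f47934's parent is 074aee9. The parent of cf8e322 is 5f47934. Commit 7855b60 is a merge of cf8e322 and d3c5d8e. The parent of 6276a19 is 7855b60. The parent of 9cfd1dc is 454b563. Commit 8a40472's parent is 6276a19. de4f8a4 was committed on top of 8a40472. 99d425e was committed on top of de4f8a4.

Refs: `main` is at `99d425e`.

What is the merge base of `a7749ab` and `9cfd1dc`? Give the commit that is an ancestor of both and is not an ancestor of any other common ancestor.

454b563

Ancestors of a7749ab: {454b563, a7749ab, ab49469, eb66fc6}.
Ancestors of 9cfd1dc: {454b563, 9cfd1dc, ab49469, eb66fc6}.
Common ancestors: {454b563, ab49469, eb66fc6}.
Among these, 454b563 is not an ancestor of any other common ancestor — it is the merge base.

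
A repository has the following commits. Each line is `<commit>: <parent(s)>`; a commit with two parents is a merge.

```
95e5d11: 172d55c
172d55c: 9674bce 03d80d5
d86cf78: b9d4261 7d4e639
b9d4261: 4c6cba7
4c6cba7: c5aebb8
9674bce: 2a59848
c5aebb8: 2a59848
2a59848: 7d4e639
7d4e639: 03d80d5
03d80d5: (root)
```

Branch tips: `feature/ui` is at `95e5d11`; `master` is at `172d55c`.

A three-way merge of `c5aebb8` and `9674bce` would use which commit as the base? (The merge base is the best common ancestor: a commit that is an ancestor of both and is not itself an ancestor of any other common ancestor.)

Ancestors of c5aebb8: {03d80d5, 2a59848, 7d4e639, c5aebb8}.
Ancestors of 9674bce: {03d80d5, 2a59848, 7d4e639, 9674bce}.
Common ancestors: {03d80d5, 2a59848, 7d4e639}.
Among these, 2a59848 is not an ancestor of any other common ancestor — it is the merge base.

2a59848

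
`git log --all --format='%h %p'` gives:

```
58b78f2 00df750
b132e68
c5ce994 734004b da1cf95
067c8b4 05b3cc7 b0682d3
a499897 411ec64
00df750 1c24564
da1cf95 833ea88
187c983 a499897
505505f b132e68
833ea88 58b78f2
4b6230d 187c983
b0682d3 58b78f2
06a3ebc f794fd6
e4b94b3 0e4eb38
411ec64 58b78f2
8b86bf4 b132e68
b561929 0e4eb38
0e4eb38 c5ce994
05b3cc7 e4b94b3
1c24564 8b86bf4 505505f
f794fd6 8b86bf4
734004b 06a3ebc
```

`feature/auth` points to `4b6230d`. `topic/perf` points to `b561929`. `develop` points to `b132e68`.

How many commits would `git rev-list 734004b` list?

Walking parent pointers from 734004b: reachable set = {06a3ebc, 734004b, 8b86bf4, b132e68, f794fd6}.
That is 5 commits.

5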